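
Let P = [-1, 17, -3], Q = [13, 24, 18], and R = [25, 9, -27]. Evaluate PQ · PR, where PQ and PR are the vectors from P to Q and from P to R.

PQ = Q − P = (14, 7, 21)
PR = R − P = (26, -8, -24)
PQ · PR = 14·26 + 7·(-8) + 21·(-24) = 364 - 56 - 504 = -196

-196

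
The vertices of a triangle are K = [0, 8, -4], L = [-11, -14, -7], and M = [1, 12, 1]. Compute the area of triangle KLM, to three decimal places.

KL = (-11, -22, -3),  KM = (1, 4, 5)
i: (-22)·5 - (-3)·4 = -110 - (-12) = -98
j: (-3)·1 - (-11)·5 = -3 - (-55) = 52
k: (-11)·4 - (-22)·1 = -44 - (-22) = -22
KL × KM = (-98, 52, -22)
|KL × KM| = √12792 ≈ 113.1017
area = ½ · 113.1017 ≈ 56.551

56.551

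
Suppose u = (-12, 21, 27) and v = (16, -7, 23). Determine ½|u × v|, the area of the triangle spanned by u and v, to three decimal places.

i: 21·23 - 27·(-7) = 483 - (-189) = 672
j: 27·16 - (-12)·23 = 432 - (-276) = 708
k: (-12)·(-7) - 21·16 = 84 - 336 = -252
u × v = (672, 708, -252)
|u × v| = √(672² + 708² + (-252)²) = √1016352 ≈ 1008.1428
area = ½ · 1008.1428 ≈ 504.071

504.071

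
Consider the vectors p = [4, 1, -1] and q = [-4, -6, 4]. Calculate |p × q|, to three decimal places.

i: 1·4 - (-1)·(-6) = 4 - 6 = -2
j: (-1)·(-4) - 4·4 = 4 - 16 = -12
k: 4·(-6) - 1·(-4) = -24 - (-4) = -20
p × q = (-2, -12, -20)
|p × q| = √((-2)² + (-12)² + (-20)²) = √548 ≈ 23.4094

23.409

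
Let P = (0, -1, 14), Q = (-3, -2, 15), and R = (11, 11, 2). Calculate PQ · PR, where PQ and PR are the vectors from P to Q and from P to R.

PQ = Q − P = (-3, -1, 1)
PR = R − P = (11, 12, -12)
PQ · PR = (-3)·11 + (-1)·12 + 1·(-12) = -33 - 12 - 12 = -57

-57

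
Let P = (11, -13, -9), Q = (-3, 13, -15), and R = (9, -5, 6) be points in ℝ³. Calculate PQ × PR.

(438, 222, -60)

PQ = (-14, 26, -6)
PR = (-2, 8, 15)
i: 26·15 - (-6)·8 = 390 - (-48) = 438
j: (-6)·(-2) - (-14)·15 = 12 - (-210) = 222
k: (-14)·8 - 26·(-2) = -112 - (-52) = -60
PQ × PR = (438, 222, -60)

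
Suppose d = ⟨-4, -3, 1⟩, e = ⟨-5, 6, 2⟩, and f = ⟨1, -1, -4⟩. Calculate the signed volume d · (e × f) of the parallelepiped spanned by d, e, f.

141

e × f:
i: 6·(-4) - 2·(-1) = -24 - (-2) = -22
j: 2·1 - (-5)·(-4) = 2 - 20 = -18
k: (-5)·(-1) - 6·1 = 5 - 6 = -1
e × f = (-22, -18, -1)
d · (e × f) = (-4)·(-22) + (-3)·(-18) + 1·(-1) = 88 + 54 - 1 = 141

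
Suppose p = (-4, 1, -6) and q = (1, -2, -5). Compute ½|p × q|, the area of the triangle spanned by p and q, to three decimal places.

i: 1·(-5) - (-6)·(-2) = -5 - 12 = -17
j: (-6)·1 - (-4)·(-5) = -6 - 20 = -26
k: (-4)·(-2) - 1·1 = 8 - 1 = 7
p × q = (-17, -26, 7)
|p × q| = √((-17)² + (-26)² + 7²) = √1014 ≈ 31.8434
area = ½ · 31.8434 ≈ 15.922

15.922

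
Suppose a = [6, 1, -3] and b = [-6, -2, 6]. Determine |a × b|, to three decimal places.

i: 1·6 - (-3)·(-2) = 6 - 6 = 0
j: (-3)·(-6) - 6·6 = 18 - 36 = -18
k: 6·(-2) - 1·(-6) = -12 - (-6) = -6
a × b = (0, -18, -6)
|a × b| = √(0² + (-18)² + (-6)²) = √360 ≈ 18.9737

18.974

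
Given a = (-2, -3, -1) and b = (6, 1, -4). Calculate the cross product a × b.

(13, -14, 16)

i: (-3)·(-4) - (-1)·1 = 12 - (-1) = 13
j: (-1)·6 - (-2)·(-4) = -6 - 8 = -14
k: (-2)·1 - (-3)·6 = -2 - (-18) = 16
a × b = (13, -14, 16)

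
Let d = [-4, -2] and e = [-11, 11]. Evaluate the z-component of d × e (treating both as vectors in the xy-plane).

-66

(-4)·11 - (-2)·(-11) = -44 - 22 = -66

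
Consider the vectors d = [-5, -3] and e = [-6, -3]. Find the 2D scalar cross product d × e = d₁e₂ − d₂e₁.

(-5)·(-3) - (-3)·(-6) = 15 - 18 = -3

-3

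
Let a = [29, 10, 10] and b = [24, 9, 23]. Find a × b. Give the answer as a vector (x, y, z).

(140, -427, 21)

i: 10·23 - 10·9 = 230 - 90 = 140
j: 10·24 - 29·23 = 240 - 667 = -427
k: 29·9 - 10·24 = 261 - 240 = 21
a × b = (140, -427, 21)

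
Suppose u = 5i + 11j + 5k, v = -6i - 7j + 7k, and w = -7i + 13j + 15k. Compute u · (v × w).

v × w:
i: (-7)·15 - 7·13 = -105 - 91 = -196
j: 7·(-7) - (-6)·15 = -49 - (-90) = 41
k: (-6)·13 - (-7)·(-7) = -78 - 49 = -127
v × w = (-196, 41, -127)
u · (v × w) = 5·(-196) + 11·41 + 5·(-127) = -980 + 451 - 635 = -1164

-1164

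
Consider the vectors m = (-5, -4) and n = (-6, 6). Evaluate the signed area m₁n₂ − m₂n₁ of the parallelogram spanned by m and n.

-54

(-5)·6 - (-4)·(-6) = -30 - 24 = -54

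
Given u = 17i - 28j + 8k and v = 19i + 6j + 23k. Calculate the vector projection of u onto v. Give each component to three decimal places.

u · v = 17·19 + (-28)·6 + 8·23 = 323 - 168 + 184 = 339
|v|² = 361 + 36 + 529 = 926
proj_v u = (339/926) · (19, 6, 23) ≈ (6.956, 2.197, 8.420)

(6.956, 2.197, 8.420)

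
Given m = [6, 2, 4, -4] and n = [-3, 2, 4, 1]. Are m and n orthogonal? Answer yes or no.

m · n = 6·(-3) + 2·2 + 4·4 + (-4)·1 = -18 + 4 + 16 - 4 = -2
Nonzero, so the vectors are not orthogonal.

no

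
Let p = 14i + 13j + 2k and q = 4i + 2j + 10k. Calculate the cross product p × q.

i: 13·10 - 2·2 = 130 - 4 = 126
j: 2·4 - 14·10 = 8 - 140 = -132
k: 14·2 - 13·4 = 28 - 52 = -24
p × q = (126, -132, -24)

(126, -132, -24)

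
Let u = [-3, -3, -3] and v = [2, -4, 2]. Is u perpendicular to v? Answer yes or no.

u · v = (-3)·2 + (-3)·(-4) + (-3)·2 = -6 + 12 - 6 = 0
Zero, so the vectors are orthogonal.

yes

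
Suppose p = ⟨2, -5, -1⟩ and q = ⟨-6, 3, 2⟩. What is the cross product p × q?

i: (-5)·2 - (-1)·3 = -10 - (-3) = -7
j: (-1)·(-6) - 2·2 = 6 - 4 = 2
k: 2·3 - (-5)·(-6) = 6 - 30 = -24
p × q = (-7, 2, -24)

(-7, 2, -24)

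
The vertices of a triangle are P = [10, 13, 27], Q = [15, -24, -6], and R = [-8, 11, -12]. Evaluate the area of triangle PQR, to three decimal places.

862.500

PQ = (5, -37, -33),  PR = (-18, -2, -39)
i: (-37)·(-39) - (-33)·(-2) = 1443 - 66 = 1377
j: (-33)·(-18) - 5·(-39) = 594 - (-195) = 789
k: 5·(-2) - (-37)·(-18) = -10 - 666 = -676
PQ × PR = (1377, 789, -676)
|PQ × PR| = √2975626 ≈ 1725.0003
area = ½ · 1725.0003 ≈ 862.500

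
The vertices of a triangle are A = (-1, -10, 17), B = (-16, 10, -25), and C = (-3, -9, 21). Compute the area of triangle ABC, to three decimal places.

AB = (-15, 20, -42),  AC = (-2, 1, 4)
i: 20·4 - (-42)·1 = 80 - (-42) = 122
j: (-42)·(-2) - (-15)·4 = 84 - (-60) = 144
k: (-15)·1 - 20·(-2) = -15 - (-40) = 25
AB × AC = (122, 144, 25)
|AB × AC| = √36245 ≈ 190.3812
area = ½ · 190.3812 ≈ 95.191

95.191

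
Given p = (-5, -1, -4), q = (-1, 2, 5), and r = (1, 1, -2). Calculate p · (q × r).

54

q × r:
i: 2·(-2) - 5·1 = -4 - 5 = -9
j: 5·1 - (-1)·(-2) = 5 - 2 = 3
k: (-1)·1 - 2·1 = -1 - 2 = -3
q × r = (-9, 3, -3)
p · (q × r) = (-5)·(-9) + (-1)·3 + (-4)·(-3) = 45 - 3 + 12 = 54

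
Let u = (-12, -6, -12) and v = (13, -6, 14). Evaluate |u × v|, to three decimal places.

216.749

i: (-6)·14 - (-12)·(-6) = -84 - 72 = -156
j: (-12)·13 - (-12)·14 = -156 - (-168) = 12
k: (-12)·(-6) - (-6)·13 = 72 - (-78) = 150
u × v = (-156, 12, 150)
|u × v| = √((-156)² + 12² + 150²) = √46980 ≈ 216.7487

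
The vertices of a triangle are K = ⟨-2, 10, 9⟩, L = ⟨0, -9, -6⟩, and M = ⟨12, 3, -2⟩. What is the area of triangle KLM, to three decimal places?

KL = (2, -19, -15),  KM = (14, -7, -11)
i: (-19)·(-11) - (-15)·(-7) = 209 - 105 = 104
j: (-15)·14 - 2·(-11) = -210 - (-22) = -188
k: 2·(-7) - (-19)·14 = -14 - (-266) = 252
KL × KM = (104, -188, 252)
|KL × KM| = √109664 ≈ 331.1556
area = ½ · 331.1556 ≈ 165.578

165.578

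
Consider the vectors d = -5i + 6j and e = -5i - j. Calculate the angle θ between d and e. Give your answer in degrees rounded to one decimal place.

d · e = (-5)·(-5) + 6·(-1) = 25 - 6 = 19
|d|² = 25 + 36 = 61,  |d| = √61 ≈ 7.810250
|e|² = 25 + 1 = 26,  |e| = √26 ≈ 5.099020
cos θ = 19 / (7.810250 · 5.099020) ≈ 0.47709
θ = arccos(0.47709) ≈ 61.5°

61.5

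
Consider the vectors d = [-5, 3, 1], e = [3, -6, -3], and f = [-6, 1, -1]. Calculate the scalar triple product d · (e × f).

e × f:
i: (-6)·(-1) - (-3)·1 = 6 - (-3) = 9
j: (-3)·(-6) - 3·(-1) = 18 - (-3) = 21
k: 3·1 - (-6)·(-6) = 3 - 36 = -33
e × f = (9, 21, -33)
d · (e × f) = (-5)·9 + 3·21 + 1·(-33) = -45 + 63 - 33 = -15

-15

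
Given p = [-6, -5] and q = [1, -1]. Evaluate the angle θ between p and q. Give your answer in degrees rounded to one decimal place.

p · q = (-6)·1 + (-5)·(-1) = -6 + 5 = -1
|p|² = 36 + 25 = 61,  |p| = √61 ≈ 7.810250
|q|² = 1 + 1 = 2,  |q| = √2 ≈ 1.414214
cos θ = -1 / (7.810250 · 1.414214) ≈ -0.09054
θ = arccos(-0.09054) ≈ 95.2°

95.2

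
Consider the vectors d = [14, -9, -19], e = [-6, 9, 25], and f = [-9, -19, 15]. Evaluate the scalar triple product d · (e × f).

6050

e × f:
i: 9·15 - 25·(-19) = 135 - (-475) = 610
j: 25·(-9) - (-6)·15 = -225 - (-90) = -135
k: (-6)·(-19) - 9·(-9) = 114 - (-81) = 195
e × f = (610, -135, 195)
d · (e × f) = 14·610 + (-9)·(-135) + (-19)·195 = 8540 + 1215 - 3705 = 6050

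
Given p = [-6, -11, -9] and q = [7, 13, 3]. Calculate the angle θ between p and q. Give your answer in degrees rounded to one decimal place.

155.8

p · q = (-6)·7 + (-11)·13 + (-9)·3 = -42 - 143 - 27 = -212
|p|² = 36 + 121 + 81 = 238,  |p| = √238 ≈ 15.427249
|q|² = 49 + 169 + 9 = 227,  |q| = √227 ≈ 15.066519
cos θ = -212 / (15.427249 · 15.066519) ≈ -0.91208
θ = arccos(-0.91208) ≈ 155.8°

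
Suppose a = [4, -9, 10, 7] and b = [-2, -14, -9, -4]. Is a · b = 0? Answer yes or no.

a · b = 4·(-2) + (-9)·(-14) + 10·(-9) + 7·(-4) = -8 + 126 - 90 - 28 = 0
Zero, so the vectors are orthogonal.

yes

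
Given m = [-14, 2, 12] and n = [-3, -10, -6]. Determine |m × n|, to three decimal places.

217.669

i: 2·(-6) - 12·(-10) = -12 - (-120) = 108
j: 12·(-3) - (-14)·(-6) = -36 - 84 = -120
k: (-14)·(-10) - 2·(-3) = 140 - (-6) = 146
m × n = (108, -120, 146)
|m × n| = √(108² + (-120)² + 146²) = √47380 ≈ 217.6695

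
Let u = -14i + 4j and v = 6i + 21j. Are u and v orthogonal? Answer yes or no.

yes

u · v = (-14)·6 + 4·21 = -84 + 84 = 0
Zero, so the vectors are orthogonal.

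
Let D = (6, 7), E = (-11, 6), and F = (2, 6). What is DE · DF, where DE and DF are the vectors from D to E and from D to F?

69

DE = E − D = (-17, -1)
DF = F − D = (-4, -1)
DE · DF = (-17)·(-4) + (-1)·(-1) = 68 + 1 = 69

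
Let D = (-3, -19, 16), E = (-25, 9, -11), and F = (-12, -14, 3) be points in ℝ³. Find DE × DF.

DE = (-22, 28, -27)
DF = (-9, 5, -13)
i: 28·(-13) - (-27)·5 = -364 - (-135) = -229
j: (-27)·(-9) - (-22)·(-13) = 243 - 286 = -43
k: (-22)·5 - 28·(-9) = -110 - (-252) = 142
DE × DF = (-229, -43, 142)

(-229, -43, 142)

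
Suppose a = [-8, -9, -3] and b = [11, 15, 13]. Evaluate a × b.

(-72, 71, -21)

i: (-9)·13 - (-3)·15 = -117 - (-45) = -72
j: (-3)·11 - (-8)·13 = -33 - (-104) = 71
k: (-8)·15 - (-9)·11 = -120 - (-99) = -21
a × b = (-72, 71, -21)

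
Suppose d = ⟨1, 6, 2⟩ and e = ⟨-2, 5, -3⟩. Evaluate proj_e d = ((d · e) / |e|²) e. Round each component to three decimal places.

d · e = 1·(-2) + 6·5 + 2·(-3) = -2 + 30 - 6 = 22
|e|² = 4 + 25 + 9 = 38
proj_e d = (22/38) · (-2, 5, -3) ≈ (-1.158, 2.895, -1.737)

(-1.158, 2.895, -1.737)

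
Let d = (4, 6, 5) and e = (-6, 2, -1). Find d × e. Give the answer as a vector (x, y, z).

i: 6·(-1) - 5·2 = -6 - 10 = -16
j: 5·(-6) - 4·(-1) = -30 - (-4) = -26
k: 4·2 - 6·(-6) = 8 - (-36) = 44
d × e = (-16, -26, 44)

(-16, -26, 44)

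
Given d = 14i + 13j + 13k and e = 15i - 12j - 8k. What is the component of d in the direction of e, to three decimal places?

-2.403

d · e = 14·15 + 13·(-12) + 13·(-8) = 210 - 156 - 104 = -50
|e| = √(225 + 144 + 64) = √433 ≈ 20.8087
comp_e d = -50 / √433 ≈ -2.403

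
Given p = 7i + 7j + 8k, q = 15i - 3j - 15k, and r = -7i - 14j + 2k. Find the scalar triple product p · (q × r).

-2835

q × r:
i: (-3)·2 - (-15)·(-14) = -6 - 210 = -216
j: (-15)·(-7) - 15·2 = 105 - 30 = 75
k: 15·(-14) - (-3)·(-7) = -210 - 21 = -231
q × r = (-216, 75, -231)
p · (q × r) = 7·(-216) + 7·75 + 8·(-231) = -1512 + 525 - 1848 = -2835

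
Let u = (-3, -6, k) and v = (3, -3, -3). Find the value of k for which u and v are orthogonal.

3

u · v = (-3)·3 + (-6)·(-3) + k·(-3) = 9 - 3k
Set equal to 0: -3k = -9, so k = 3.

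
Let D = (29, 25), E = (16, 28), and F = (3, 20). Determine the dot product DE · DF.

DE = E − D = (-13, 3)
DF = F − D = (-26, -5)
DE · DF = (-13)·(-26) + 3·(-5) = 338 - 15 = 323

323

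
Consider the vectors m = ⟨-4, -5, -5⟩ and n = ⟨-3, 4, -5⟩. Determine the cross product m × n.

i: (-5)·(-5) - (-5)·4 = 25 - (-20) = 45
j: (-5)·(-3) - (-4)·(-5) = 15 - 20 = -5
k: (-4)·4 - (-5)·(-3) = -16 - 15 = -31
m × n = (45, -5, -31)

(45, -5, -31)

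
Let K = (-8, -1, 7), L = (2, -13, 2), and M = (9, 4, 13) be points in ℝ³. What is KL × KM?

KL = (10, -12, -5)
KM = (17, 5, 6)
i: (-12)·6 - (-5)·5 = -72 - (-25) = -47
j: (-5)·17 - 10·6 = -85 - 60 = -145
k: 10·5 - (-12)·17 = 50 - (-204) = 254
KL × KM = (-47, -145, 254)

(-47, -145, 254)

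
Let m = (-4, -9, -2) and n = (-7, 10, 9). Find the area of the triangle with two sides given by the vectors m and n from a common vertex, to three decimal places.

i: (-9)·9 - (-2)·10 = -81 - (-20) = -61
j: (-2)·(-7) - (-4)·9 = 14 - (-36) = 50
k: (-4)·10 - (-9)·(-7) = -40 - 63 = -103
m × n = (-61, 50, -103)
|m × n| = √((-61)² + 50² + (-103)²) = √16830 ≈ 129.7305
area = ½ · 129.7305 ≈ 64.865

64.865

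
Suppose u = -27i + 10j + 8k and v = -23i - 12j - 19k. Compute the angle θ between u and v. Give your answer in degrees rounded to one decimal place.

u · v = (-27)·(-23) + 10·(-12) + 8·(-19) = 621 - 120 - 152 = 349
|u|² = 729 + 100 + 64 = 893,  |u| = √893 ≈ 29.883106
|v|² = 529 + 144 + 361 = 1034,  |v| = √1034 ≈ 32.155870
cos θ = 349 / (29.883106 · 32.155870) ≈ 0.36319
θ = arccos(0.36319) ≈ 68.7°

68.7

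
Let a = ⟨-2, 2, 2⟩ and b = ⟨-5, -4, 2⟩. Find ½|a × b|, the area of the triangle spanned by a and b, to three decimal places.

11.225

i: 2·2 - 2·(-4) = 4 - (-8) = 12
j: 2·(-5) - (-2)·2 = -10 - (-4) = -6
k: (-2)·(-4) - 2·(-5) = 8 - (-10) = 18
a × b = (12, -6, 18)
|a × b| = √(12² + (-6)² + 18²) = √504 ≈ 22.4499
area = ½ · 22.4499 ≈ 11.225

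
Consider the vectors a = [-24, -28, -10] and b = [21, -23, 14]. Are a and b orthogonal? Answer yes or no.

a · b = (-24)·21 + (-28)·(-23) + (-10)·14 = -504 + 644 - 140 = 0
Zero, so the vectors are orthogonal.

yes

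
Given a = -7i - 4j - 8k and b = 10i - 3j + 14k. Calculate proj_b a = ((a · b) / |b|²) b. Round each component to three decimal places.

(-5.574, 1.672, -7.803)

a · b = (-7)·10 + (-4)·(-3) + (-8)·14 = -70 + 12 - 112 = -170
|b|² = 100 + 9 + 196 = 305
proj_b a = (-170/305) · (10, -3, 14) ≈ (-5.574, 1.672, -7.803)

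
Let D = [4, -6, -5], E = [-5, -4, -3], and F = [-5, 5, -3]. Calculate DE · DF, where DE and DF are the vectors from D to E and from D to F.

DE = E − D = (-9, 2, 2)
DF = F − D = (-9, 11, 2)
DE · DF = (-9)·(-9) + 2·11 + 2·2 = 81 + 22 + 4 = 107

107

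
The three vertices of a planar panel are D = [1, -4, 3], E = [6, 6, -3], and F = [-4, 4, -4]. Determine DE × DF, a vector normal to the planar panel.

(-22, 65, 90)

DE = (5, 10, -6)
DF = (-5, 8, -7)
i: 10·(-7) - (-6)·8 = -70 - (-48) = -22
j: (-6)·(-5) - 5·(-7) = 30 - (-35) = 65
k: 5·8 - 10·(-5) = 40 - (-50) = 90
DE × DF = (-22, 65, 90)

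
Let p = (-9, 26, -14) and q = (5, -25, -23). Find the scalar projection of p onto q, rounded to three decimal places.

-10.863

p · q = (-9)·5 + 26·(-25) + (-14)·(-23) = -45 - 650 + 322 = -373
|q| = √(25 + 625 + 529) = √1179 ≈ 34.3366
comp_q p = -373 / √1179 ≈ -10.863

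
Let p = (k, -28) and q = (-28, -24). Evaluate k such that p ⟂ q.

p · q = k·(-28) + (-28)·(-24) = 672 - 28k
Set equal to 0: -28k = -672, so k = 24.

24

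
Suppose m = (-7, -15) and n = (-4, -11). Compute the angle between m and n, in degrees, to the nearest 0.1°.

5.0

m · n = (-7)·(-4) + (-15)·(-11) = 28 + 165 = 193
|m|² = 49 + 225 = 274,  |m| = √274 ≈ 16.552945
|n|² = 16 + 121 = 137,  |n| = √137 ≈ 11.704700
cos θ = 193 / (16.552945 · 11.704700) ≈ 0.99614
θ = arccos(0.99614) ≈ 5.0°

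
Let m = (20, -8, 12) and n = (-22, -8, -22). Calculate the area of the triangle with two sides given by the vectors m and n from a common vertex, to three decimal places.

233.375

i: (-8)·(-22) - 12·(-8) = 176 - (-96) = 272
j: 12·(-22) - 20·(-22) = -264 - (-440) = 176
k: 20·(-8) - (-8)·(-22) = -160 - 176 = -336
m × n = (272, 176, -336)
|m × n| = √(272² + 176² + (-336)²) = √217856 ≈ 466.7505
area = ½ · 466.7505 ≈ 233.375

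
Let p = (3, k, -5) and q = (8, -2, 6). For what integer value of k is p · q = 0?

-3

p · q = 3·8 + k·(-2) + (-5)·6 = -6 - 2k
Set equal to 0: -2k = 6, so k = -3.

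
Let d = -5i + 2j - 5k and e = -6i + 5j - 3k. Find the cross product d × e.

i: 2·(-3) - (-5)·5 = -6 - (-25) = 19
j: (-5)·(-6) - (-5)·(-3) = 30 - 15 = 15
k: (-5)·5 - 2·(-6) = -25 - (-12) = -13
d × e = (19, 15, -13)

(19, 15, -13)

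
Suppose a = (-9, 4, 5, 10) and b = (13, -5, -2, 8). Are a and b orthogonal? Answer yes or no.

a · b = (-9)·13 + 4·(-5) + 5·(-2) + 10·8 = -117 - 20 - 10 + 80 = -67
Nonzero, so the vectors are not orthogonal.

no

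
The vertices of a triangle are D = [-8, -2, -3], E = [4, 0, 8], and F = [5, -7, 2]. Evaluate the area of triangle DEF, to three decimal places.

68.026

DE = (12, 2, 11),  DF = (13, -5, 5)
i: 2·5 - 11·(-5) = 10 - (-55) = 65
j: 11·13 - 12·5 = 143 - 60 = 83
k: 12·(-5) - 2·13 = -60 - 26 = -86
DE × DF = (65, 83, -86)
|DE × DF| = √18510 ≈ 136.0515
area = ½ · 136.0515 ≈ 68.026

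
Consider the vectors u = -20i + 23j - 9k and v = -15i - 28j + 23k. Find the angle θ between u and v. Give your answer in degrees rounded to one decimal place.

u · v = (-20)·(-15) + 23·(-28) + (-9)·23 = 300 - 644 - 207 = -551
|u|² = 400 + 529 + 81 = 1010,  |u| = √1010 ≈ 31.780497
|v|² = 225 + 784 + 529 = 1538,  |v| = √1538 ≈ 39.217343
cos θ = -551 / (31.780497 · 39.217343) ≈ -0.44209
θ = arccos(-0.44209) ≈ 116.2°

116.2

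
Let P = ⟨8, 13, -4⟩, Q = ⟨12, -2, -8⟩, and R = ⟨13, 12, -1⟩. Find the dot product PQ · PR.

23

PQ = Q − P = (4, -15, -4)
PR = R − P = (5, -1, 3)
PQ · PR = 4·5 + (-15)·(-1) + (-4)·3 = 20 + 15 - 12 = 23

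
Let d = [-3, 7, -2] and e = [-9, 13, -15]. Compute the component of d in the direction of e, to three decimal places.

d · e = (-3)·(-9) + 7·13 + (-2)·(-15) = 27 + 91 + 30 = 148
|e| = √(81 + 169 + 225) = √475 ≈ 21.7945
comp_e d = 148 / √475 ≈ 6.791

6.791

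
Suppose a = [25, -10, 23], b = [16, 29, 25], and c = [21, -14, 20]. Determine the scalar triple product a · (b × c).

b × c:
i: 29·20 - 25·(-14) = 580 - (-350) = 930
j: 25·21 - 16·20 = 525 - 320 = 205
k: 16·(-14) - 29·21 = -224 - 609 = -833
b × c = (930, 205, -833)
a · (b × c) = 25·930 + (-10)·205 + 23·(-833) = 23250 - 2050 - 19159 = 2041

2041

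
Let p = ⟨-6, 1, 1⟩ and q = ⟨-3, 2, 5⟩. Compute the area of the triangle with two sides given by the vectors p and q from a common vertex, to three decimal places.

i: 1·5 - 1·2 = 5 - 2 = 3
j: 1·(-3) - (-6)·5 = -3 - (-30) = 27
k: (-6)·2 - 1·(-3) = -12 - (-3) = -9
p × q = (3, 27, -9)
|p × q| = √(3² + 27² + (-9)²) = √819 ≈ 28.6182
area = ½ · 28.6182 ≈ 14.309

14.309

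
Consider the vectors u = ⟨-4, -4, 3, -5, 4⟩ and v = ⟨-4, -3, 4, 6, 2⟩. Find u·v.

18

u · v = (-4)·(-4) + (-4)·(-3) + 3·4 + (-5)·6 + 4·2 = 16 + 12 + 12 - 30 + 8 = 18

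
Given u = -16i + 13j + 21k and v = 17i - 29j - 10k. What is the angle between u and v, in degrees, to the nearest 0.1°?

u · v = (-16)·17 + 13·(-29) + 21·(-10) = -272 - 377 - 210 = -859
|u|² = 256 + 169 + 441 = 866,  |u| = √866 ≈ 29.427878
|v|² = 289 + 841 + 100 = 1230,  |v| = √1230 ≈ 35.071356
cos θ = -859 / (29.427878 · 35.071356) ≈ -0.83230
θ = arccos(-0.83230) ≈ 146.3°

146.3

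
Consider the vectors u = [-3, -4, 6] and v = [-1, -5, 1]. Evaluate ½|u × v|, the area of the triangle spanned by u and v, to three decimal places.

14.195

i: (-4)·1 - 6·(-5) = -4 - (-30) = 26
j: 6·(-1) - (-3)·1 = -6 - (-3) = -3
k: (-3)·(-5) - (-4)·(-1) = 15 - 4 = 11
u × v = (26, -3, 11)
|u × v| = √(26² + (-3)² + 11²) = √806 ≈ 28.3901
area = ½ · 28.3901 ≈ 14.195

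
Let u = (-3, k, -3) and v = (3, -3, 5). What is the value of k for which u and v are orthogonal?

u · v = (-3)·3 + k·(-3) + (-3)·5 = -24 - 3k
Set equal to 0: -3k = 24, so k = -8.

-8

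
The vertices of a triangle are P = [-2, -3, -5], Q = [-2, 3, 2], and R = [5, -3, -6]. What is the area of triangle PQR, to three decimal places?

PQ = (0, 6, 7),  PR = (7, 0, -1)
i: 6·(-1) - 7·0 = -6 - 0 = -6
j: 7·7 - 0·(-1) = 49 - 0 = 49
k: 0·0 - 6·7 = 0 - 42 = -42
PQ × PR = (-6, 49, -42)
|PQ × PR| = √4201 ≈ 64.8151
area = ½ · 64.8151 ≈ 32.408

32.408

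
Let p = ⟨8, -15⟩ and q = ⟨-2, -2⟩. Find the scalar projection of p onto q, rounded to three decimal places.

4.950

p · q = 8·(-2) + (-15)·(-2) = -16 + 30 = 14
|q| = √(4 + 4) = √8 ≈ 2.8284
comp_q p = 14 / √8 ≈ 4.950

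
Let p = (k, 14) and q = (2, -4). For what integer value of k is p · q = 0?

p · q = k·2 + 14·(-4) = -56 + 2k
Set equal to 0: 2k = 56, so k = 28.

28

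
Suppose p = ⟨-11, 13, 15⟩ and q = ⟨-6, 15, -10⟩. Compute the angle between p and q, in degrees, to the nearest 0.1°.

75.1

p · q = (-11)·(-6) + 13·15 + 15·(-10) = 66 + 195 - 150 = 111
|p|² = 121 + 169 + 225 = 515,  |p| = √515 ≈ 22.693611
|q|² = 36 + 225 + 100 = 361,  |q| = √361 ≈ 19.000000
cos θ = 111 / (22.693611 · 19.000000) ≈ 0.25743
θ = arccos(0.25743) ≈ 75.1°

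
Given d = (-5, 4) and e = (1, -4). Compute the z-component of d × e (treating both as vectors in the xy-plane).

16

(-5)·(-4) - 4·1 = 20 - 4 = 16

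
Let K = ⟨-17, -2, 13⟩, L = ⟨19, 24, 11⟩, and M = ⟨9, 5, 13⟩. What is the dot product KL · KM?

KL = L − K = (36, 26, -2)
KM = M − K = (26, 7, 0)
KL · KM = 36·26 + 26·7 + (-2)·0 = 936 + 182 + 0 = 1118

1118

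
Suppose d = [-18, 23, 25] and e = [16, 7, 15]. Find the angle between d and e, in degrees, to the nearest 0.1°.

d · e = (-18)·16 + 23·7 + 25·15 = -288 + 161 + 375 = 248
|d|² = 324 + 529 + 625 = 1478,  |d| = √1478 ≈ 38.444766
|e|² = 256 + 49 + 225 = 530,  |e| = √530 ≈ 23.021729
cos θ = 248 / (38.444766 · 23.021729) ≈ 0.28021
θ = arccos(0.28021) ≈ 73.7°

73.7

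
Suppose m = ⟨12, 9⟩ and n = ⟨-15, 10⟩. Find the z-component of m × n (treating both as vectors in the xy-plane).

12·10 - 9·(-15) = 120 - (-135) = 255

255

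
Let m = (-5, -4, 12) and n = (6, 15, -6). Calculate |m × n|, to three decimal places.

169.414

i: (-4)·(-6) - 12·15 = 24 - 180 = -156
j: 12·6 - (-5)·(-6) = 72 - 30 = 42
k: (-5)·15 - (-4)·6 = -75 - (-24) = -51
m × n = (-156, 42, -51)
|m × n| = √((-156)² + 42² + (-51)²) = √28701 ≈ 169.4137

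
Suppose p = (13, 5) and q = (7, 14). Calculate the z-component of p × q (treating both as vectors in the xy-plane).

13·14 - 5·7 = 182 - 35 = 147

147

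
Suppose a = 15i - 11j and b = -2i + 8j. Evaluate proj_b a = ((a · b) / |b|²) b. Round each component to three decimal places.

(3.471, -13.882)

a · b = 15·(-2) + (-11)·8 = -30 - 88 = -118
|b|² = 4 + 64 = 68
proj_b a = (-118/68) · (-2, 8) ≈ (3.471, -13.882)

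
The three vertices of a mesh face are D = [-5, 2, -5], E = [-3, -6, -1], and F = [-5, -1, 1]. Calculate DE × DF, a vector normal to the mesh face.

(-36, -12, -6)

DE = (2, -8, 4)
DF = (0, -3, 6)
i: (-8)·6 - 4·(-3) = -48 - (-12) = -36
j: 4·0 - 2·6 = 0 - 12 = -12
k: 2·(-3) - (-8)·0 = -6 - 0 = -6
DE × DF = (-36, -12, -6)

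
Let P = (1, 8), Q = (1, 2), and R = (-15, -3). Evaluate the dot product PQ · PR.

PQ = Q − P = (0, -6)
PR = R − P = (-16, -11)
PQ · PR = 0·(-16) + (-6)·(-11) = 0 + 66 = 66

66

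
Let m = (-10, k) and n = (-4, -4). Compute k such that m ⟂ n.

10

m · n = (-10)·(-4) + k·(-4) = 40 - 4k
Set equal to 0: -4k = -40, so k = 10.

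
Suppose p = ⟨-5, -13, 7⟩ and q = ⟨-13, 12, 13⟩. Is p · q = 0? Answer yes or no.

yes

p · q = (-5)·(-13) + (-13)·12 + 7·13 = 65 - 156 + 91 = 0
Zero, so the vectors are orthogonal.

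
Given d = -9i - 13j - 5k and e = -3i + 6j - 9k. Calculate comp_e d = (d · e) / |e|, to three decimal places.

d · e = (-9)·(-3) + (-13)·6 + (-5)·(-9) = 27 - 78 + 45 = -6
|e| = √(9 + 36 + 81) = √126 ≈ 11.2250
comp_e d = -6 / √126 ≈ -0.535

-0.535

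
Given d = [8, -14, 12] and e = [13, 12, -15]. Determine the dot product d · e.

-244

d · e = 8·13 + (-14)·12 + 12·(-15) = 104 - 168 - 180 = -244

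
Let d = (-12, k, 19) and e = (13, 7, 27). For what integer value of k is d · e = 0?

d · e = (-12)·13 + k·7 + 19·27 = 357 + 7k
Set equal to 0: 7k = -357, so k = -51.

-51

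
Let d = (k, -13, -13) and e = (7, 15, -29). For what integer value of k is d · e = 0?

-26

d · e = k·7 + (-13)·15 + (-13)·(-29) = 182 + 7k
Set equal to 0: 7k = -182, so k = -26.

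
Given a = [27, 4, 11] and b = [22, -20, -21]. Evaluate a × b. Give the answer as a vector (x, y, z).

(136, 809, -628)

i: 4·(-21) - 11·(-20) = -84 - (-220) = 136
j: 11·22 - 27·(-21) = 242 - (-567) = 809
k: 27·(-20) - 4·22 = -540 - 88 = -628
a × b = (136, 809, -628)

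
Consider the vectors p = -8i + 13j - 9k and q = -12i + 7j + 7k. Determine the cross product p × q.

i: 13·7 - (-9)·7 = 91 - (-63) = 154
j: (-9)·(-12) - (-8)·7 = 108 - (-56) = 164
k: (-8)·7 - 13·(-12) = -56 - (-156) = 100
p × q = (154, 164, 100)

(154, 164, 100)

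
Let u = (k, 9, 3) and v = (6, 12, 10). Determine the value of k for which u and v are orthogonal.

u · v = k·6 + 9·12 + 3·10 = 138 + 6k
Set equal to 0: 6k = -138, so k = -23.

-23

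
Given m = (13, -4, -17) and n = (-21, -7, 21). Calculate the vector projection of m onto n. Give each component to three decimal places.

(13.579, 4.526, -13.579)

m · n = 13·(-21) + (-4)·(-7) + (-17)·21 = -273 + 28 - 357 = -602
|n|² = 441 + 49 + 441 = 931
proj_n m = (-602/931) · (-21, -7, 21) ≈ (13.579, 4.526, -13.579)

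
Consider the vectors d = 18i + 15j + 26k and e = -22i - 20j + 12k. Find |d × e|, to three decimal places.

1054.440

i: 15·12 - 26·(-20) = 180 - (-520) = 700
j: 26·(-22) - 18·12 = -572 - 216 = -788
k: 18·(-20) - 15·(-22) = -360 - (-330) = -30
d × e = (700, -788, -30)
|d × e| = √(700² + (-788)² + (-30)²) = √1111844 ≈ 1054.4401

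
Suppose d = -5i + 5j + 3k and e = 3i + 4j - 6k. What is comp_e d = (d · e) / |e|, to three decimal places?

d · e = (-5)·3 + 5·4 + 3·(-6) = -15 + 20 - 18 = -13
|e| = √(9 + 16 + 36) = √61 ≈ 7.8102
comp_e d = -13 / √61 ≈ -1.664

-1.664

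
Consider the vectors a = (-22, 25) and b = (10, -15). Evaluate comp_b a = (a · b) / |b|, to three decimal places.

a · b = (-22)·10 + 25·(-15) = -220 - 375 = -595
|b| = √(100 + 225) = √325 ≈ 18.0278
comp_b a = -595 / √325 ≈ -33.005

-33.005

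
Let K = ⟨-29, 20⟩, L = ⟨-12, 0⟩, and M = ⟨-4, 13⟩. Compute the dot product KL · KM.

KL = L − K = (17, -20)
KM = M − K = (25, -7)
KL · KM = 17·25 + (-20)·(-7) = 425 + 140 = 565

565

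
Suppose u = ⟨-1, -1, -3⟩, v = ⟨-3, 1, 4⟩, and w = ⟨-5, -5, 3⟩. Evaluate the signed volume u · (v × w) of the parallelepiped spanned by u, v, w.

v × w:
i: 1·3 - 4·(-5) = 3 - (-20) = 23
j: 4·(-5) - (-3)·3 = -20 - (-9) = -11
k: (-3)·(-5) - 1·(-5) = 15 - (-5) = 20
v × w = (23, -11, 20)
u · (v × w) = (-1)·23 + (-1)·(-11) + (-3)·20 = -23 + 11 - 60 = -72

-72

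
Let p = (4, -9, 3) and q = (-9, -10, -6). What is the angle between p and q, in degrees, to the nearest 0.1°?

p · q = 4·(-9) + (-9)·(-10) + 3·(-6) = -36 + 90 - 18 = 36
|p|² = 16 + 81 + 9 = 106,  |p| = √106 ≈ 10.295630
|q|² = 81 + 100 + 36 = 217,  |q| = √217 ≈ 14.730920
cos θ = 36 / (10.295630 · 14.730920) ≈ 0.23737
θ = arccos(0.23737) ≈ 76.3°

76.3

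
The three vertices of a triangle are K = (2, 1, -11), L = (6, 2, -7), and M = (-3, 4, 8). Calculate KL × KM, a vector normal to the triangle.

KL = (4, 1, 4)
KM = (-5, 3, 19)
i: 1·19 - 4·3 = 19 - 12 = 7
j: 4·(-5) - 4·19 = -20 - 76 = -96
k: 4·3 - 1·(-5) = 12 - (-5) = 17
KL × KM = (7, -96, 17)

(7, -96, 17)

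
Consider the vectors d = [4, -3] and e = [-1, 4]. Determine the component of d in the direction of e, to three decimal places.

d · e = 4·(-1) + (-3)·4 = -4 - 12 = -16
|e| = √(1 + 16) = √17 ≈ 4.1231
comp_e d = -16 / √17 ≈ -3.881

-3.881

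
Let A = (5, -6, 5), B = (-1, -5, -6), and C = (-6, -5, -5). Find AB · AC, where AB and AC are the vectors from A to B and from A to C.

177

AB = B − A = (-6, 1, -11)
AC = C − A = (-11, 1, -10)
AB · AC = (-6)·(-11) + 1·1 + (-11)·(-10) = 66 + 1 + 110 = 177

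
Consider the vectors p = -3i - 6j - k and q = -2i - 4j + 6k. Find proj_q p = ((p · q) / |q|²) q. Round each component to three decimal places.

(-0.857, -1.714, 2.571)

p · q = (-3)·(-2) + (-6)·(-4) + (-1)·6 = 6 + 24 - 6 = 24
|q|² = 4 + 16 + 36 = 56
proj_q p = (24/56) · (-2, -4, 6) ≈ (-0.857, -1.714, 2.571)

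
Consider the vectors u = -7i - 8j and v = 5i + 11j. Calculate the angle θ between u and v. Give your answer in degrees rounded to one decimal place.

163.3

u · v = (-7)·5 + (-8)·11 = -35 - 88 = -123
|u|² = 49 + 64 = 113,  |u| = √113 ≈ 10.630146
|v|² = 25 + 121 = 146,  |v| = √146 ≈ 12.083046
cos θ = -123 / (10.630146 · 12.083046) ≈ -0.95761
θ = arccos(-0.95761) ≈ 163.3°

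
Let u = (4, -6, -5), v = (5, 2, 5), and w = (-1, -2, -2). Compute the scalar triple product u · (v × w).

v × w:
i: 2·(-2) - 5·(-2) = -4 - (-10) = 6
j: 5·(-1) - 5·(-2) = -5 - (-10) = 5
k: 5·(-2) - 2·(-1) = -10 - (-2) = -8
v × w = (6, 5, -8)
u · (v × w) = 4·6 + (-6)·5 + (-5)·(-8) = 24 - 30 + 40 = 34

34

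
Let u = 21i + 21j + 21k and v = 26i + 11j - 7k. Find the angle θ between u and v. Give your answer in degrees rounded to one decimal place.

u · v = 21·26 + 21·11 + 21·(-7) = 546 + 231 - 147 = 630
|u|² = 441 + 441 + 441 = 1323,  |u| = √1323 ≈ 36.373067
|v|² = 676 + 121 + 49 = 846,  |v| = √846 ≈ 29.086079
cos θ = 630 / (36.373067 · 29.086079) ≈ 0.59549
θ = arccos(0.59549) ≈ 53.5°

53.5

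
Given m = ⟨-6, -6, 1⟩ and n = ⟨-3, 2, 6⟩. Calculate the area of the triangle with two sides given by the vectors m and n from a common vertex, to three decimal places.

i: (-6)·6 - 1·2 = -36 - 2 = -38
j: 1·(-3) - (-6)·6 = -3 - (-36) = 33
k: (-6)·2 - (-6)·(-3) = -12 - 18 = -30
m × n = (-38, 33, -30)
|m × n| = √((-38)² + 33² + (-30)²) = √3433 ≈ 58.5918
area = ½ · 58.5918 ≈ 29.296

29.296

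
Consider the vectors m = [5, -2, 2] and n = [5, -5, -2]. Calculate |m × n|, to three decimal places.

i: (-2)·(-2) - 2·(-5) = 4 - (-10) = 14
j: 2·5 - 5·(-2) = 10 - (-10) = 20
k: 5·(-5) - (-2)·5 = -25 - (-10) = -15
m × n = (14, 20, -15)
|m × n| = √(14² + 20² + (-15)²) = √821 ≈ 28.6531

28.653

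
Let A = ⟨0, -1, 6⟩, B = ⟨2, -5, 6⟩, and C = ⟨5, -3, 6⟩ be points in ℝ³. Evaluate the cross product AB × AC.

AB = (2, -4, 0)
AC = (5, -2, 0)
i: (-4)·0 - 0·(-2) = 0 - 0 = 0
j: 0·5 - 2·0 = 0 - 0 = 0
k: 2·(-2) - (-4)·5 = -4 - (-20) = 16
AB × AC = (0, 0, 16)

(0, 0, 16)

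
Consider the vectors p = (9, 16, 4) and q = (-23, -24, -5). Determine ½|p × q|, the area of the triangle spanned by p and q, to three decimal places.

i: 16·(-5) - 4·(-24) = -80 - (-96) = 16
j: 4·(-23) - 9·(-5) = -92 - (-45) = -47
k: 9·(-24) - 16·(-23) = -216 - (-368) = 152
p × q = (16, -47, 152)
|p × q| = √(16² + (-47)² + 152²) = √25569 ≈ 159.9031
area = ½ · 159.9031 ≈ 79.952

79.952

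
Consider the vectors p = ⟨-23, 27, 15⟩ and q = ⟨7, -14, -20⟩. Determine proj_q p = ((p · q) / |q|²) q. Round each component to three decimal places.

p · q = (-23)·7 + 27·(-14) + 15·(-20) = -161 - 378 - 300 = -839
|q|² = 49 + 196 + 400 = 645
proj_q p = (-839/645) · (7, -14, -20) ≈ (-9.105, 18.211, 26.016)

(-9.105, 18.211, 26.016)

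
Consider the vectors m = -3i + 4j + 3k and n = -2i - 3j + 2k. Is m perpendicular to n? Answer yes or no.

yes

m · n = (-3)·(-2) + 4·(-3) + 3·2 = 6 - 12 + 6 = 0
Zero, so the vectors are orthogonal.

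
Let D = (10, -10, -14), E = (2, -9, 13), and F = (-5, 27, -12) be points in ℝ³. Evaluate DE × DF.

(-997, -389, -281)

DE = (-8, 1, 27)
DF = (-15, 37, 2)
i: 1·2 - 27·37 = 2 - 999 = -997
j: 27·(-15) - (-8)·2 = -405 - (-16) = -389
k: (-8)·37 - 1·(-15) = -296 - (-15) = -281
DE × DF = (-997, -389, -281)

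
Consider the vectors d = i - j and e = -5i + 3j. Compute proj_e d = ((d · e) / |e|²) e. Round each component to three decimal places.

(1.176, -0.706)

d · e = 1·(-5) + (-1)·3 = -5 - 3 = -8
|e|² = 25 + 9 = 34
proj_e d = (-8/34) · (-5, 3) ≈ (1.176, -0.706)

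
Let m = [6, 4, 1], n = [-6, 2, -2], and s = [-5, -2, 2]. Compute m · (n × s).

110

n × s:
i: 2·2 - (-2)·(-2) = 4 - 4 = 0
j: (-2)·(-5) - (-6)·2 = 10 - (-12) = 22
k: (-6)·(-2) - 2·(-5) = 12 - (-10) = 22
n × s = (0, 22, 22)
m · (n × s) = 6·0 + 4·22 + 1·22 = 0 + 88 + 22 = 110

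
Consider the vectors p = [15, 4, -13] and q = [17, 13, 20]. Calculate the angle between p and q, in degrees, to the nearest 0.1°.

85.5

p · q = 15·17 + 4·13 + (-13)·20 = 255 + 52 - 260 = 47
|p|² = 225 + 16 + 169 = 410,  |p| = √410 ≈ 20.248457
|q|² = 289 + 169 + 400 = 858,  |q| = √858 ≈ 29.291637
cos θ = 47 / (20.248457 · 29.291637) ≈ 0.07924
θ = arccos(0.07924) ≈ 85.5°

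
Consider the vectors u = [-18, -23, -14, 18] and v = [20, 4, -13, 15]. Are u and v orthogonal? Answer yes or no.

u · v = (-18)·20 + (-23)·4 + (-14)·(-13) + 18·15 = -360 - 92 + 182 + 270 = 0
Zero, so the vectors are orthogonal.

yes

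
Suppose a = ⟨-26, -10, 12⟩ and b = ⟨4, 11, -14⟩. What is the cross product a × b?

(8, -316, -246)

i: (-10)·(-14) - 12·11 = 140 - 132 = 8
j: 12·4 - (-26)·(-14) = 48 - 364 = -316
k: (-26)·11 - (-10)·4 = -286 - (-40) = -246
a × b = (8, -316, -246)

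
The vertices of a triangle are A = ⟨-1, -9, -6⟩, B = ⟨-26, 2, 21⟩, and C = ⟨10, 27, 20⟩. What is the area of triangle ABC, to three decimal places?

AB = (-25, 11, 27),  AC = (11, 36, 26)
i: 11·26 - 27·36 = 286 - 972 = -686
j: 27·11 - (-25)·26 = 297 - (-650) = 947
k: (-25)·36 - 11·11 = -900 - 121 = -1021
AB × AC = (-686, 947, -1021)
|AB × AC| = √2409846 ≈ 1552.3679
area = ½ · 1552.3679 ≈ 776.184

776.184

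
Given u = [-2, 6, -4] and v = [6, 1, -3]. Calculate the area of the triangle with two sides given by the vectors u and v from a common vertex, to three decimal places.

25.199

i: 6·(-3) - (-4)·1 = -18 - (-4) = -14
j: (-4)·6 - (-2)·(-3) = -24 - 6 = -30
k: (-2)·1 - 6·6 = -2 - 36 = -38
u × v = (-14, -30, -38)
|u × v| = √((-14)² + (-30)² + (-38)²) = √2540 ≈ 50.3984
area = ½ · 50.3984 ≈ 25.199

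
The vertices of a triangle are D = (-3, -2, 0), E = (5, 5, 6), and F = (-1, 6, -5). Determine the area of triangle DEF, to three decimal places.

54.984

DE = (8, 7, 6),  DF = (2, 8, -5)
i: 7·(-5) - 6·8 = -35 - 48 = -83
j: 6·2 - 8·(-5) = 12 - (-40) = 52
k: 8·8 - 7·2 = 64 - 14 = 50
DE × DF = (-83, 52, 50)
|DE × DF| = √12093 ≈ 109.9682
area = ½ · 109.9682 ≈ 54.984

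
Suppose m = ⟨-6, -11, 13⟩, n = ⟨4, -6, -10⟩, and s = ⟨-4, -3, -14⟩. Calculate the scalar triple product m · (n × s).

-1848

n × s:
i: (-6)·(-14) - (-10)·(-3) = 84 - 30 = 54
j: (-10)·(-4) - 4·(-14) = 40 - (-56) = 96
k: 4·(-3) - (-6)·(-4) = -12 - 24 = -36
n × s = (54, 96, -36)
m · (n × s) = (-6)·54 + (-11)·96 + 13·(-36) = -324 - 1056 - 468 = -1848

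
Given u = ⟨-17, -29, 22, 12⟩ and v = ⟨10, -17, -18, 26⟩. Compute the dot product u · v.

239

u · v = (-17)·10 + (-29)·(-17) + 22·(-18) + 12·26 = -170 + 493 - 396 + 312 = 239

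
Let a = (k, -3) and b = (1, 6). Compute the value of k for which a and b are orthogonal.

18

a · b = k·1 + (-3)·6 = -18 + 1k
Set equal to 0: 1k = 18, so k = 18.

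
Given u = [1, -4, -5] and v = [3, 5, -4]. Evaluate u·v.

u · v = 1·3 + (-4)·5 + (-5)·(-4) = 3 - 20 + 20 = 3

3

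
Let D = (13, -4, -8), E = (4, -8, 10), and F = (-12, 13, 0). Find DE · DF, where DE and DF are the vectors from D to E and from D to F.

301

DE = E − D = (-9, -4, 18)
DF = F − D = (-25, 17, 8)
DE · DF = (-9)·(-25) + (-4)·17 + 18·8 = 225 - 68 + 144 = 301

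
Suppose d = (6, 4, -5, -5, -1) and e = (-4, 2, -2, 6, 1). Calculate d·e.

d · e = 6·(-4) + 4·2 + (-5)·(-2) + (-5)·6 + (-1)·1 = -24 + 8 + 10 - 30 - 1 = -37

-37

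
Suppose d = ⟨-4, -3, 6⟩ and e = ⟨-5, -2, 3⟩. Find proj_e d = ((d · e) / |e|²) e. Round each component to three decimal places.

d · e = (-4)·(-5) + (-3)·(-2) + 6·3 = 20 + 6 + 18 = 44
|e|² = 25 + 4 + 9 = 38
proj_e d = (44/38) · (-5, -2, 3) ≈ (-5.789, -2.316, 3.474)

(-5.789, -2.316, 3.474)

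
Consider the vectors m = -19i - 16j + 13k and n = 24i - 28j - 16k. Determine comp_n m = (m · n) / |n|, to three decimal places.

-5.373

m · n = (-19)·24 + (-16)·(-28) + 13·(-16) = -456 + 448 - 208 = -216
|n| = √(576 + 784 + 256) = √1616 ≈ 40.1995
comp_n m = -216 / √1616 ≈ -5.373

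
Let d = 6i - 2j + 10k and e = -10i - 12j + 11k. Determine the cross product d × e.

i: (-2)·11 - 10·(-12) = -22 - (-120) = 98
j: 10·(-10) - 6·11 = -100 - 66 = -166
k: 6·(-12) - (-2)·(-10) = -72 - 20 = -92
d × e = (98, -166, -92)

(98, -166, -92)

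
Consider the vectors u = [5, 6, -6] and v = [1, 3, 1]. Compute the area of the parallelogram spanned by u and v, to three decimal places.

i: 6·1 - (-6)·3 = 6 - (-18) = 24
j: (-6)·1 - 5·1 = -6 - 5 = -11
k: 5·3 - 6·1 = 15 - 6 = 9
u × v = (24, -11, 9)
|u × v| = √(24² + (-11)² + 9²) = √778 ≈ 27.8927

27.893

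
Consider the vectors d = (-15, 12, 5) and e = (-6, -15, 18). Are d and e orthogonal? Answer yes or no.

yes

d · e = (-15)·(-6) + 12·(-15) + 5·18 = 90 - 180 + 90 = 0
Zero, so the vectors are orthogonal.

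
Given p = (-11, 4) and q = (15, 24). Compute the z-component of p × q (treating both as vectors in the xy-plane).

-324

(-11)·24 - 4·15 = -264 - 60 = -324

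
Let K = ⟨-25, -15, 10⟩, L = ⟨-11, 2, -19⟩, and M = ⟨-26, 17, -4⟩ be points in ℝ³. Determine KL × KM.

KL = (14, 17, -29)
KM = (-1, 32, -14)
i: 17·(-14) - (-29)·32 = -238 - (-928) = 690
j: (-29)·(-1) - 14·(-14) = 29 - (-196) = 225
k: 14·32 - 17·(-1) = 448 - (-17) = 465
KL × KM = (690, 225, 465)

(690, 225, 465)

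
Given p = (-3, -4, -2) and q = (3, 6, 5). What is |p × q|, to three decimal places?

13.454

i: (-4)·5 - (-2)·6 = -20 - (-12) = -8
j: (-2)·3 - (-3)·5 = -6 - (-15) = 9
k: (-3)·6 - (-4)·3 = -18 - (-12) = -6
p × q = (-8, 9, -6)
|p × q| = √((-8)² + 9² + (-6)²) = √181 ≈ 13.4536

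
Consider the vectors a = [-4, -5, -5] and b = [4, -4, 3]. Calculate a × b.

(-35, -8, 36)

i: (-5)·3 - (-5)·(-4) = -15 - 20 = -35
j: (-5)·4 - (-4)·3 = -20 - (-12) = -8
k: (-4)·(-4) - (-5)·4 = 16 - (-20) = 36
a × b = (-35, -8, 36)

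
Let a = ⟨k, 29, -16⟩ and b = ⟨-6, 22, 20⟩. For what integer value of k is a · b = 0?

53

a · b = k·(-6) + 29·22 + (-16)·20 = 318 - 6k
Set equal to 0: -6k = -318, so k = 53.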